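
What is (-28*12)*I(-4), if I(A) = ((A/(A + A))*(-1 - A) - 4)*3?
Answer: 2520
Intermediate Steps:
I(A) = -27/2 - 3*A/2 (I(A) = ((A/((2*A)))*(-1 - A) - 4)*3 = (((1/(2*A))*A)*(-1 - A) - 4)*3 = ((-1 - A)/2 - 4)*3 = ((-½ - A/2) - 4)*3 = (-9/2 - A/2)*3 = -27/2 - 3*A/2)
(-28*12)*I(-4) = (-28*12)*(-27/2 - 3/2*(-4)) = -336*(-27/2 + 6) = -336*(-15/2) = 2520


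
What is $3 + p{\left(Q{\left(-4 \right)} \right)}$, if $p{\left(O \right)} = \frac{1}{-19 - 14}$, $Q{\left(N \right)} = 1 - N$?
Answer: $\frac{98}{33} \approx 2.9697$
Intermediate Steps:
$p{\left(O \right)} = - \frac{1}{33}$ ($p{\left(O \right)} = \frac{1}{-33} = - \frac{1}{33}$)
$3 + p{\left(Q{\left(-4 \right)} \right)} = 3 - \frac{1}{33} = \frac{98}{33}$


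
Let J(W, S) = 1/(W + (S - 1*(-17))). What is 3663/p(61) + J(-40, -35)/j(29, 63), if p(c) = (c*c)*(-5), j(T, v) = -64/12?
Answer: -3343449/17265440 ≈ -0.19365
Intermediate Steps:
j(T, v) = -16/3 (j(T, v) = -64*1/12 = -16/3)
J(W, S) = 1/(17 + S + W) (J(W, S) = 1/(W + (S + 17)) = 1/(W + (17 + S)) = 1/(17 + S + W))
p(c) = -5*c² (p(c) = c²*(-5) = -5*c²)
3663/p(61) + J(-40, -35)/j(29, 63) = 3663/((-5*61²)) + 1/((17 - 35 - 40)*(-16/3)) = 3663/((-5*3721)) - 3/16/(-58) = 3663/(-18605) - 1/58*(-3/16) = 3663*(-1/18605) + 3/928 = -3663/18605 + 3/928 = -3343449/17265440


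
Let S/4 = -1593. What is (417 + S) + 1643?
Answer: -4312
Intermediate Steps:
S = -6372 (S = 4*(-1593) = -6372)
(417 + S) + 1643 = (417 - 6372) + 1643 = -5955 + 1643 = -4312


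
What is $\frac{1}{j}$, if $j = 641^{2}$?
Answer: $\frac{1}{410881} \approx 2.4338 \cdot 10^{-6}$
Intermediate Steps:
$j = 410881$
$\frac{1}{j} = \frac{1}{410881}$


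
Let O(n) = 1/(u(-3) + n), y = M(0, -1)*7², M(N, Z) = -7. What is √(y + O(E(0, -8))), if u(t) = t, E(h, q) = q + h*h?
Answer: I*√41514/11 ≈ 18.523*I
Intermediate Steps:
E(h, q) = q + h²
y = -343 (y = -7*7² = -7*49 = -343)
O(n) = 1/(-3 + n)
√(y + O(E(0, -8))) = √(-343 + 1/(-3 + (-8 + 0²))) = √(-343 + 1/(-3 + (-8 + 0))) = √(-343 + 1/(-3 - 8)) = √(-343 + 1/(-11)) = √(-343 - 1/11) = √(-3774/11) = I*√41514/11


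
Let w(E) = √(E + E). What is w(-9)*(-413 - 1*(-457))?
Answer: 132*I*√2 ≈ 186.68*I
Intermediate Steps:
w(E) = √2*√E (w(E) = √(2*E) = √2*√E)
w(-9)*(-413 - 1*(-457)) = (√2*√(-9))*(-413 - 1*(-457)) = (√2*(3*I))*(-413 + 457) = (3*I*√2)*44 = 132*I*√2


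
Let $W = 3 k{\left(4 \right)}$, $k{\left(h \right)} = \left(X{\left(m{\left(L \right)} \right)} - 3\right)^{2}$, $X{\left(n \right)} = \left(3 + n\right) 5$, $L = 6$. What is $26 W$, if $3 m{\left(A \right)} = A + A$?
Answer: $79872$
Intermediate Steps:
$m{\left(A \right)} = \frac{2 A}{3}$ ($m{\left(A \right)} = \frac{A + A}{3} = \frac{2 A}{3}$)
$X{\left(n \right)} = 15 + 5 n$
$k{\left(h \right)} = 1024$ ($k{\left(h \right)} = \left(\left(15 + 5 \cdot \frac{2}{3} \cdot 6\right) - 3\right)^{2} = \left(\left(15 + 5 \cdot 4\right) - 3\right)^{2} = \left(\left(15 + 20\right) - 3\right)^{2} = \left(35 - 3\right)^{2} = 32^{2} = 1024$)
$W = 3072$ ($W = 3 \cdot 1024 = 3072$)
$26 W = 26 \cdot 3072 = 79872$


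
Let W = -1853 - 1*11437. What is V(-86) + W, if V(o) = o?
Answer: -13376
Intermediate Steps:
W = -13290 (W = -1853 - 11437 = -13290)
V(-86) + W = -86 - 13290 = -13376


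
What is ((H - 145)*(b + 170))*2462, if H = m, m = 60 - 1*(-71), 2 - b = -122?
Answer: -10133592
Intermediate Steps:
b = 124 (b = 2 - 1*(-122) = 2 + 122 = 124)
m = 131 (m = 60 + 71 = 131)
H = 131
((H - 145)*(b + 170))*2462 = ((131 - 145)*(124 + 170))*2462 = -14*294*2462 = -4116*2462 = -10133592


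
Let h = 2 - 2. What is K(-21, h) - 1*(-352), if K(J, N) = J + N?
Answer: 331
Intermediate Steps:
h = 0
K(-21, h) - 1*(-352) = (-21 + 0) - 1*(-352) = -21 + 352 = 331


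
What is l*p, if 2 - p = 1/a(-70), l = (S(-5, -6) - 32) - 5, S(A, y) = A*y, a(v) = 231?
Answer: -461/33 ≈ -13.970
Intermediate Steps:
l = -7 (l = (-5*(-6) - 32) - 5 = (30 - 32) - 5 = -2 - 5 = -7)
p = 461/231 (p = 2 - 1/231 = 461/231 ≈ 1.9957)
l*p = -7*461/231 = -461/33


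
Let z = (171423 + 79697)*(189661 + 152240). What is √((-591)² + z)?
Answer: 3*√9539836489 ≈ 2.9302e+5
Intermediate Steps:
z = 85858179120 (z = 251120*341901 = 85858179120)
√((-591)² + z) = √((-591)² + 85858179120) = √(349281 + 85858179120) = √85858528401 = 3*√9539836489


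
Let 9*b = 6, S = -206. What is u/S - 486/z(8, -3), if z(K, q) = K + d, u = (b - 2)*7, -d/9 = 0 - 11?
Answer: -148676/33063 ≈ -4.4967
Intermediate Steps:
b = ⅔ (b = (⅑)*6 = ⅔ ≈ 0.66667)
d = 99 (d = -9*(0 - 11) = -9*(-11) = 99)
u = -28/3 (u = (⅔ - 2)*7 = -4/3*7 = -28/3 ≈ -9.3333)
z(K, q) = 99 + K (z(K, q) = K + 99 = 99 + K)
u/S - 486/z(8, -3) = -28/3/(-206) - 486/(99 + 8) = -28/3*(-1/206) - 486/107 = 14/309 - 486*1/107 = 14/309 - 486/107 = -148676/33063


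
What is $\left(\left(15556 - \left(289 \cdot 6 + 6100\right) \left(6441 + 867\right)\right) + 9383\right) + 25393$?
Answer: $-57200540$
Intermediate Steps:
$\left(\left(15556 - \left(289 \cdot 6 + 6100\right) \left(6441 + 867\right)\right) + 9383\right) + 25393 = \left(\left(15556 - \left(1734 + 6100\right) 7308\right) + 9383\right) + 25393 = \left(\left(15556 - 7834 \cdot 7308\right) + 9383\right) + 25393 = \left(\left(15556 - 57250872\right) + 9383\right) + 25393 = \left(-57235316 + 9383\right) + 25393 = -57225933 + 25393 = -57200540$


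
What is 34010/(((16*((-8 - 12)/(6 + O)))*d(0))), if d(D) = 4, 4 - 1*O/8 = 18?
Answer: 180253/64 ≈ 2816.5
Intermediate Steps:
O = -112 (O = 32 - 8*18 = 32 - 144 = -112)
34010/(((16*((-8 - 12)/(6 + O)))*d(0))) = 34010/(((16*((-8 - 12)/(6 - 112)))*4)) = 34010/(((16*(-20/(-106)))*4)) = 34010/(((16*(-20*(-1/106)))*4)) = 34010/(((16*(10/53))*4)) = 34010/(((160/53)*4)) = 34010/(640/53) = 34010*(53/640) = 180253/64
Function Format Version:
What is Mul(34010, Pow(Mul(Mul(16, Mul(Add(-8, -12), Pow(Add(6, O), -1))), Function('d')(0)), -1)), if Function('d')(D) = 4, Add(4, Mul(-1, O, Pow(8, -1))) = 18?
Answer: Rational(180253, 64) ≈ 2816.5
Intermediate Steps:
O = -112 (O = Add(32, Mul(-8, 18)) = Add(32, -144) = -112)
Mul(34010, Pow(Mul(Mul(16, Mul(Add(-8, -12), Pow(Add(6, O), -1))), Function('d')(0)), -1)) = Mul(34010, Pow(Mul(Mul(16, Mul(Add(-8, -12), Pow(Add(6, -112), -1))), 4), -1)) = Mul(34010, Pow(Mul(Mul(16, Mul(-20, Pow(-106, -1))), 4), -1)) = Mul(34010, Pow(Mul(Mul(16, Mul(-20, Rational(-1, 106))), 4), -1)) = Mul(34010, Pow(Mul(Mul(16, Rational(10, 53)), 4), -1)) = Mul(34010, Pow(Mul(Rational(160, 53), 4), -1)) = Mul(34010, Pow(Rational(640, 53), -1)) = Mul(34010, Rational(53, 640)) = Rational(180253, 64)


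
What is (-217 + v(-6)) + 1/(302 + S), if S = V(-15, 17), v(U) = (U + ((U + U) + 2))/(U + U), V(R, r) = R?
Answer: -185686/861 ≈ -215.66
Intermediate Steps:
v(U) = (2 + 3*U)/(2*U) (v(U) = (U + (2*U + 2))/((2*U)) = (U + (2 + 2*U))*(1/(2*U)) = (2 + 3*U)*(1/(2*U)) = (2 + 3*U)/(2*U))
S = -15
(-217 + v(-6)) + 1/(302 + S) = (-217 + (3/2 + 1/(-6))) + 1/(302 - 15) = (-217 + (3/2 - ⅙)) + 1/287 = (-217 + 4/3) + 1/287 = -647/3 + 1/287 = -185686/861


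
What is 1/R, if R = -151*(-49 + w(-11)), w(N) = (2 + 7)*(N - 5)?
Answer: 1/29143 ≈ 3.4314e-5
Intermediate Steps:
w(N) = -45 + 9*N (w(N) = 9*(-5 + N) = -45 + 9*N)
R = 29143 (R = -151*(-49 + (-45 + 9*(-11))) = -151*(-49 + (-45 - 99)) = -151*(-49 - 144) = -151*(-193) = 29143)
1/R = 1/29143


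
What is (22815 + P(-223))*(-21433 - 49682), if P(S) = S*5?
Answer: -1543195500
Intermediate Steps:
P(S) = 5*S
(22815 + P(-223))*(-21433 - 49682) = (22815 + 5*(-223))*(-21433 - 49682) = (22815 - 1115)*(-71115) = 21700*(-71115) = -1543195500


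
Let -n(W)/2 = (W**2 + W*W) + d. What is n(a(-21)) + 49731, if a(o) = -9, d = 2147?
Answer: 45113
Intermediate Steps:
n(W) = -4294 - 4*W**2 (n(W) = -2*((W**2 + W*W) + 2147) = -2*((W**2 + W**2) + 2147) = -2*(2*W**2 + 2147) = -2*(2147 + 2*W**2) = -4294 - 4*W**2)
n(a(-21)) + 49731 = (-4294 - 4*(-9)**2) + 49731 = (-4294 - 4*81) + 49731 = (-4294 - 324) + 49731 = -4618 + 49731 = 45113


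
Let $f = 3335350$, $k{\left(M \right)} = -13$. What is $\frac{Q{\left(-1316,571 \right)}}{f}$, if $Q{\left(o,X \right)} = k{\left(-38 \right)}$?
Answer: $- \frac{13}{3335350} \approx -3.8976 \cdot 10^{-6}$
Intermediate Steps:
$Q{\left(o,X \right)} = -13$
$\frac{Q{\left(-1316,571 \right)}}{f} = - \frac{13}{3335350}$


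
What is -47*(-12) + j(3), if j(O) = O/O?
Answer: 565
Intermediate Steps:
j(O) = 1
-47*(-12) + j(3) = -47*(-12) + 1 = 564 + 1 = 565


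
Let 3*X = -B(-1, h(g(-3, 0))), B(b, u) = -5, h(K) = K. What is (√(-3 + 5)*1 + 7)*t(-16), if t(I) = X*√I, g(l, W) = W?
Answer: 20*I*(7 + √2)/3 ≈ 56.095*I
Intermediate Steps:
X = 5/3 (X = (-1*(-5))/3 = (⅓)*5 = 5/3 ≈ 1.6667)
t(I) = 5*√I/3
(√(-3 + 5)*1 + 7)*t(-16) = (√(-3 + 5)*1 + 7)*(5*√(-16)/3) = (√2*1 + 7)*(5*(4*I)/3) = (√2 + 7)*(20*I/3) = (7 + √2)*(20*I/3) = 20*I*(7 + √2)/3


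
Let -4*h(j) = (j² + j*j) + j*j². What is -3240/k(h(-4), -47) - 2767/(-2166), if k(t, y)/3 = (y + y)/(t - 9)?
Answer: -1039591/101802 ≈ -10.212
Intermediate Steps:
h(j) = -j²/2 - j³/4 (h(j) = -((j² + j*j) + j*j²)/4 = -((j² + j²) + j³)/4 = -(2*j² + j³)/4 = -(j³ + 2*j²)/4 = -j²/2 - j³/4)
k(t, y) = 6*y/(-9 + t) (k(t, y) = 3*((y + y)/(t - 9)) = 3*((2*y)/(-9 + t)) = 3*(2*y/(-9 + t)) = 6*y/(-9 + t))
-3240/k(h(-4), -47) - 2767/(-2166) = -3240/(6*(-47)/(-9 + (¼)*(-4)²*(-2 - 1*(-4)))) - 2767/(-2166) = -3240/(6*(-47)/(-9 + (¼)*16*(-2 + 4))) - 2767*(-1/2166) = -3240/(6*(-47)/(-9 + (¼)*16*2)) + 2767/2166 = -3240/(6*(-47)/(-9 + 8)) + 2767/2166 = -3240/(6*(-47)/(-1)) + 2767/2166 = -3240/(6*(-47)*(-1)) + 2767/2166 = -3240/282 + 2767/2166 = -3240*1/282 + 2767/2166 = -540/47 + 2767/2166 = -1039591/101802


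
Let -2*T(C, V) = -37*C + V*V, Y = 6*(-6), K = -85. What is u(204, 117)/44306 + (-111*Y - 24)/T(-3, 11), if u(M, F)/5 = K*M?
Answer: -23255079/642437 ≈ -36.198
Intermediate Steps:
Y = -36
T(C, V) = -V**2/2 + 37*C/2 (T(C, V) = -(-37*C + V*V)/2 = -(-37*C + V**2)/2 = -(V**2 - 37*C)/2 = -V**2/2 + 37*C/2)
u(M, F) = -425*M (u(M, F) = 5*(-85*M) = -425*M)
u(204, 117)/44306 + (-111*Y - 24)/T(-3, 11) = -425*204/44306 + (-111*(-36) - 24)/(-1/2*11**2 + (37/2)*(-3)) = -86700*1/44306 + (3996 - 24)/(-1/2*121 - 111/2) = -43350/22153 + 3972/(-121/2 - 111/2) = -43350/22153 + 3972/(-116) = -43350/22153 + 3972*(-1/116) = -43350/22153 - 993/29 = -23255079/642437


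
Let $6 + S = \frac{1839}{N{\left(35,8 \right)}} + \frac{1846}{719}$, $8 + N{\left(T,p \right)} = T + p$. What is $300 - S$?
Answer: $\frac{6313639}{25165} \approx 250.89$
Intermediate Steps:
$N{\left(T,p \right)} = -8 + T + p$ ($N{\left(T,p \right)} = -8 + \left(T + p\right) = -8 + T + p$)
$S = \frac{1235861}{25165}$ ($S = -6 + \left(\frac{1839}{-8 + 35 + 8} + \frac{1846}{719}\right) = -6 + \left(\frac{1839}{35} + 1846 \cdot \frac{1}{719}\right) = -6 + \left(1839 \cdot \frac{1}{35} + \frac{1846}{719}\right) = -6 + \left(\frac{1839}{35} + \frac{1846}{719}\right) = -6 + \frac{1386851}{25165} = \frac{1235861}{25165} \approx 49.11$)
$300 - S = 300 - \frac{1235861}{25165} = \frac{6313639}{25165}$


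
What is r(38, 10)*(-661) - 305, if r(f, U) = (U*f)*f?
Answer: -9545145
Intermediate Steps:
r(f, U) = U*f²
r(38, 10)*(-661) - 305 = (10*38²)*(-661) - 305 = (10*1444)*(-661) - 305 = 14440*(-661) - 305 = -9544840 - 305 = -9545145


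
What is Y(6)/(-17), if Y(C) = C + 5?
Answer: -11/17 ≈ -0.64706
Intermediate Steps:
Y(C) = 5 + C
Y(6)/(-17) = (5 + 6)/(-17) = 11*(-1/17) = -11/17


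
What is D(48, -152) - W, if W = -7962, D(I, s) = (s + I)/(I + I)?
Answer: 95531/12 ≈ 7960.9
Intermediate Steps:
D(I, s) = (I + s)/(2*I) (D(I, s) = (I + s)/((2*I)) = (I + s)*(1/(2*I)) = (I + s)/(2*I))
D(48, -152) - W = (½)*(48 - 152)/48 - 1*(-7962) = (½)*(1/48)*(-104) + 7962 = -13/12 + 7962 = 95531/12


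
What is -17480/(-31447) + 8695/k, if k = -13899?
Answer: -743345/10660533 ≈ -0.069729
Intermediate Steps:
-17480/(-31447) + 8695/k = -17480/(-31447) + 8695/(-13899) = -17480*(-1/31447) + 8695*(-1/13899) = 17480/31447 - 8695/13899 = -743345/10660533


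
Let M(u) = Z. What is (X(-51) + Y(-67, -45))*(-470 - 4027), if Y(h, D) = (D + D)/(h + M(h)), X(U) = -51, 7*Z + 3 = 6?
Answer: 52021296/233 ≈ 2.2327e+5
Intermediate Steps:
Z = 3/7 (Z = -3/7 + (⅐)*6 = -3/7 + 6/7 = 3/7 ≈ 0.42857)
M(u) = 3/7
Y(h, D) = 2*D/(3/7 + h) (Y(h, D) = (D + D)/(h + 3/7) = (2*D)/(3/7 + h) = 2*D/(3/7 + h))
(X(-51) + Y(-67, -45))*(-470 - 4027) = (-51 + 14*(-45)/(3 + 7*(-67)))*(-470 - 4027) = (-51 + 14*(-45)/(3 - 469))*(-4497) = (-51 + 14*(-45)/(-466))*(-4497) = (-51 + 14*(-45)*(-1/466))*(-4497) = (-51 + 315/233)*(-4497) = -11568/233*(-4497) = 52021296/233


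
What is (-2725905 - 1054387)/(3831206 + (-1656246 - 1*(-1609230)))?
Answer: -1890146/1892095 ≈ -0.99897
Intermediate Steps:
(-2725905 - 1054387)/(3831206 + (-1656246 - 1*(-1609230))) = -3780292/(3831206 + (-1656246 + 1609230)) = -3780292/(3831206 - 47016) = -3780292/3784190 = -3780292*1/3784190 = -1890146/1892095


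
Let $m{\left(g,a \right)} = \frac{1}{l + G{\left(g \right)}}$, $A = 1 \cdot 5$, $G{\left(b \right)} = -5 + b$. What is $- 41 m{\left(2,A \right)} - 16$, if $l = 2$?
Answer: $25$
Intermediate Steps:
$A = 5$
$m{\left(g,a \right)} = \frac{1}{-3 + g}$ ($m{\left(g,a \right)} = \frac{1}{2 + \left(-5 + g\right)} = \frac{1}{-3 + g}$)
$- 41 m{\left(2,A \right)} - 16 = - \frac{41}{-3 + 2} - 16 = - \frac{41}{-1} - 16 = \left(-41\right) \left(-1\right) - 16 = 41 - 16 = 25$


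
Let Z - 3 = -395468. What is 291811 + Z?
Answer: -103654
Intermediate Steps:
Z = -395465 (Z = 3 - 395468 = -395465)
291811 + Z = 291811 - 395465 = -103654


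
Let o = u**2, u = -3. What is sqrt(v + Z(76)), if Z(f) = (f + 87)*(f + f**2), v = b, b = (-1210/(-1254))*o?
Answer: sqrt(344352371)/19 ≈ 976.67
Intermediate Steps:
o = 9 (o = (-3)**2 = 9)
b = 165/19 (b = -1210/(-1254)*9 = -1210*(-1/1254)*9 = (55/57)*9 = 165/19 ≈ 8.6842)
v = 165/19 ≈ 8.6842
Z(f) = (87 + f)*(f + f**2)
sqrt(v + Z(76)) = sqrt(165/19 + 76*(87 + 76**2 + 88*76)) = sqrt(165/19 + 76*(87 + 5776 + 6688)) = sqrt(165/19 + 76*12551) = sqrt(165/19 + 953876) = sqrt(18123809/19) = sqrt(344352371)/19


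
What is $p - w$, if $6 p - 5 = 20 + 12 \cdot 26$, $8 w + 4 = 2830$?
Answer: $- \frac{3565}{12} \approx -297.08$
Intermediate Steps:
$w = \frac{1413}{4}$ ($w = - \frac{1}{2} + \frac{1}{8} \cdot 2830 = - \frac{1}{2} + \frac{1415}{4} = \frac{1413}{4} \approx 353.25$)
$p = \frac{337}{6}$ ($p = \frac{5}{6} + \frac{20 + 12 \cdot 26}{6} = \frac{5}{6} + \frac{20 + 312}{6} = \frac{5}{6} + \frac{1}{6} \cdot 332 = \frac{5}{6} + \frac{166}{3} = \frac{337}{6} \approx 56.167$)
$p - w = \frac{337}{6} - \frac{1413}{4} = - \frac{3565}{12}$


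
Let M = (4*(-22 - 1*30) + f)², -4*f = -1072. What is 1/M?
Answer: 1/3600 ≈ 0.00027778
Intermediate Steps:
f = 268 (f = -¼*(-1072) = 268)
M = 3600 (M = (4*(-22 - 1*30) + 268)² = (4*(-22 - 30) + 268)² = (4*(-52) + 268)² = (-208 + 268)² = 60² = 3600)
1/M = 1/3600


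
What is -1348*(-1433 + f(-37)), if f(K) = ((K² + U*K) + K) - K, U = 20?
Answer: 1083792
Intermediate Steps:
f(K) = K² + 20*K (f(K) = ((K² + 20*K) + K) - K = (K² + 21*K) - K = K² + 20*K)
-1348*(-1433 + f(-37)) = -1348*(-1433 - 37*(20 - 37)) = -1348*(-1433 - 37*(-17)) = -1348*(-1433 + 629) = -1348*(-804) = 1083792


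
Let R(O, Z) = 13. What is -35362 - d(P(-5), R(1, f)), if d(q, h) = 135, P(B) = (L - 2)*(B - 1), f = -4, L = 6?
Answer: -35497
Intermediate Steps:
P(B) = -4 + 4*B (P(B) = (6 - 2)*(B - 1) = 4*(-1 + B) = -4 + 4*B)
-35362 - d(P(-5), R(1, f)) = -35362 - 1*135 = -35362 - 135 = -35497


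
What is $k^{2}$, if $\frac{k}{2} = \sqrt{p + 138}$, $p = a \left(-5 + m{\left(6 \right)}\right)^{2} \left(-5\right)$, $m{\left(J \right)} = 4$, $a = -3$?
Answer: $612$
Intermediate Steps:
$p = 15$ ($p = - 3 \left(-5 + 4\right)^{2} \left(-5\right) = - 3 \left(-1\right)^{2} \left(-5\right) = \left(-3\right) 1 \left(-5\right) = \left(-3\right) \left(-5\right) = 15$)
$k = 6 \sqrt{17}$ ($k = 2 \sqrt{15 + 138} = 2 \sqrt{153} = 2 \cdot 3 \sqrt{17} = 6 \sqrt{17} \approx 24.739$)
$k^{2} = \left(6 \sqrt{17}\right)^{2} = 612$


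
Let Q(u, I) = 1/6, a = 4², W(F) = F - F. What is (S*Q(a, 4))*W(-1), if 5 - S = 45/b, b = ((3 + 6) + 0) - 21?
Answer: 0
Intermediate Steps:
b = -12 (b = (9 + 0) - 21 = 9 - 21 = -12)
W(F) = 0
a = 16
Q(u, I) = ⅙
S = 35/4 (S = 5 - 45/(-12) = 5 - 45*(-1)/12 = 5 - 1*(-15/4) = 5 + 15/4 = 35/4 ≈ 8.7500)
(S*Q(a, 4))*W(-1) = ((35/4)*(⅙))*0 = (35/24)*0 = 0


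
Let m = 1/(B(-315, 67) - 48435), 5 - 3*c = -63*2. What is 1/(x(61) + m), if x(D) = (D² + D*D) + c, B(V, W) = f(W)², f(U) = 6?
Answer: 16133/120766260 ≈ 0.00013359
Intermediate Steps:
B(V, W) = 36 (B(V, W) = 6² = 36)
c = 131/3 (c = 5/3 - (-21)*2 = 5/3 - ⅓*(-126) = 5/3 + 42 = 131/3 ≈ 43.667)
m = -1/48399 (m = 1/(36 - 48435) = 1/(-48399) = -1/48399 ≈ -2.0662e-5)
x(D) = 131/3 + 2*D² (x(D) = (D² + D*D) + 131/3 = (D² + D²) + 131/3 = 2*D² + 131/3 = 131/3 + 2*D²)
1/(x(61) + m) = 1/((131/3 + 2*61²) - 1/48399) = 1/((131/3 + 2*3721) - 1/48399) = 1/((131/3 + 7442) - 1/48399) = 1/(22457/3 - 1/48399) = 1/(120766260/16133) = 16133/120766260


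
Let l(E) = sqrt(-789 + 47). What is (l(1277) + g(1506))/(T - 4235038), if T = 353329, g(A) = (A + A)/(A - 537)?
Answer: -1004/1253792007 - I*sqrt(742)/3881709 ≈ -8.0077e-7 - 7.0174e-6*I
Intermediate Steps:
g(A) = 2*A/(-537 + A) (g(A) = (2*A)/(-537 + A) = 2*A/(-537 + A))
l(E) = I*sqrt(742) (l(E) = sqrt(-742) = I*sqrt(742))
(l(1277) + g(1506))/(T - 4235038) = (I*sqrt(742) + 2*1506/(-537 + 1506))/(353329 - 4235038) = (I*sqrt(742) + 2*1506/969)/(-3881709) = (I*sqrt(742) + 2*1506*(1/969))*(-1/3881709) = (I*sqrt(742) + 1004/323)*(-1/3881709) = (1004/323 + I*sqrt(742))*(-1/3881709) = -1004/1253792007 - I*sqrt(742)/3881709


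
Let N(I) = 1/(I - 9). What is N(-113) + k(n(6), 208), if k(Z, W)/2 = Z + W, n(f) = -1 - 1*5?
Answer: 49287/122 ≈ 403.99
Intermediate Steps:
n(f) = -6 (n(f) = -1 - 5 = -6)
N(I) = 1/(-9 + I)
k(Z, W) = 2*W + 2*Z (k(Z, W) = 2*(Z + W) = 2*(W + Z) = 2*W + 2*Z)
N(-113) + k(n(6), 208) = 1/(-9 - 113) + (2*208 + 2*(-6)) = 1/(-122) + (416 - 12) = -1/122 + 404 = 49287/122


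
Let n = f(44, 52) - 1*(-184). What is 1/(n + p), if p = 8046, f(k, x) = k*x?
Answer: 1/10518 ≈ 9.5075e-5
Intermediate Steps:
n = 2472 (n = 44*52 - 1*(-184) = 2288 + 184 = 2472)
1/(n + p) = 1/(2472 + 8046) = 1/10518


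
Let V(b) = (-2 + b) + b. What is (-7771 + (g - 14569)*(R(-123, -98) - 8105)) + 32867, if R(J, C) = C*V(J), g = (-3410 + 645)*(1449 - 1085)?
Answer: -16539623675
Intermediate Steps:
V(b) = -2 + 2*b
g = -1006460 (g = -2765*364 = -1006460)
R(J, C) = C*(-2 + 2*J)
(-7771 + (g - 14569)*(R(-123, -98) - 8105)) + 32867 = (-7771 + (-1006460 - 14569)*(2*(-98)*(-1 - 123) - 8105)) + 32867 = (-7771 - 1021029*(2*(-98)*(-124) - 8105)) + 32867 = (-7771 - 1021029*(24304 - 8105)) + 32867 = (-7771 - 1021029*16199) + 32867 = (-7771 - 16539648771) + 32867 = -16539656542 + 32867 = -16539623675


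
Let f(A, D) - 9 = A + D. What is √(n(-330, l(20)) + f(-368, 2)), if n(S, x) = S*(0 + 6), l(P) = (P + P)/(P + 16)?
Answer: I*√2337 ≈ 48.343*I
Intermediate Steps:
l(P) = 2*P/(16 + P) (l(P) = (2*P)/(16 + P) = 2*P/(16 + P))
n(S, x) = 6*S (n(S, x) = S*6 = 6*S)
f(A, D) = 9 + A + D (f(A, D) = 9 + (A + D) = 9 + A + D)
√(n(-330, l(20)) + f(-368, 2)) = √(6*(-330) + (9 - 368 + 2)) = √(-1980 - 357) = √(-2337) = I*√2337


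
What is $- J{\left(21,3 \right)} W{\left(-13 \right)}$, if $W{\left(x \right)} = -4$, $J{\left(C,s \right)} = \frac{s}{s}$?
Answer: $4$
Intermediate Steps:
$J{\left(C,s \right)} = 1$
$- J{\left(21,3 \right)} W{\left(-13 \right)} = - 1 \left(-4\right) = \left(-1\right) \left(-4\right) = 4$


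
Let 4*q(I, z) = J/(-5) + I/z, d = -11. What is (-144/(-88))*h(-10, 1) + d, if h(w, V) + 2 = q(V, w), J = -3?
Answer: -619/44 ≈ -14.068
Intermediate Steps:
q(I, z) = 3/20 + I/(4*z) (q(I, z) = (-3/(-5) + I/z)/4 = (-3*(-1/5) + I/z)/4 = (3/5 + I/z)/4 = 3/20 + I/(4*z))
h(w, V) = -37/20 + V/(4*w) (h(w, V) = -2 + (3/20 + V/(4*w)) = -37/20 + V/(4*w))
(-144/(-88))*h(-10, 1) + d = (-144/(-88))*(-37/20 + (1/4)*1/(-10)) - 11 = (-144*(-1/88))*(-37/20 + (1/4)*1*(-1/10)) - 11 = 18*(-37/20 - 1/40)/11 - 11 = (18/11)*(-15/8) - 11 = -135/44 - 11 = -619/44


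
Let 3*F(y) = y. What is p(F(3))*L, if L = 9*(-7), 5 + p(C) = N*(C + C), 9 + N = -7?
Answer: 2331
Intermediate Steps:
N = -16 (N = -9 - 7 = -16)
F(y) = y/3
p(C) = -5 - 32*C (p(C) = -5 - 16*(C + C) = -5 - 32*C)
L = -63
p(F(3))*L = (-5 - 32*3/3)*(-63) = (-5 - 32*1)*(-63) = (-5 - 32)*(-63) = -37*(-63) = 2331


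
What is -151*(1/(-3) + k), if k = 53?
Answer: -23858/3 ≈ -7952.7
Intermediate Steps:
-151*(1/(-3) + k) = -151*(1/(-3) + 53) = -151*(-⅓ + 53) = -151*158/3 = -23858/3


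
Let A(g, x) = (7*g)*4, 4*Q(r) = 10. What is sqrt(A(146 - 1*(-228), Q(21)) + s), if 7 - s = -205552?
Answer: sqrt(216031) ≈ 464.79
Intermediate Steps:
s = 205559 (s = 7 - 1*(-205552) = 7 + 205552 = 205559)
Q(r) = 5/2 (Q(r) = (1/4)*10 = 5/2)
A(g, x) = 28*g
sqrt(A(146 - 1*(-228), Q(21)) + s) = sqrt(28*(146 - 1*(-228)) + 205559) = sqrt(28*(146 + 228) + 205559) = sqrt(28*374 + 205559) = sqrt(10472 + 205559) = sqrt(216031)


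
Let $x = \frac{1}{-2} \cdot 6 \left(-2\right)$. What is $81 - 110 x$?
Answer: $-579$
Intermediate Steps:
$x = 6$ ($x = \left(- \frac{1}{2}\right) 6 \left(-2\right) = \left(-3\right) \left(-2\right) = 6$)
$81 - 110 x = 81 - 660 = -579$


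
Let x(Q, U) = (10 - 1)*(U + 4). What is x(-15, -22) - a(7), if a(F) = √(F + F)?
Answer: -162 - √14 ≈ -165.74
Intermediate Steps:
x(Q, U) = 36 + 9*U (x(Q, U) = 9*(4 + U) = 36 + 9*U)
a(F) = √2*√F (a(F) = √(2*F) = √2*√F)
x(-15, -22) - a(7) = (36 + 9*(-22)) - √2*√7 = (36 - 198) - √14 = -162 - √14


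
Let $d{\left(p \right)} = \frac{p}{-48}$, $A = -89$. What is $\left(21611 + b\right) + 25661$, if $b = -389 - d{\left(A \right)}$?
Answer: $\frac{2250295}{48} \approx 46881.0$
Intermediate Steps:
$d{\left(p \right)} = - \frac{p}{48}$ ($d{\left(p \right)} = p \left(- \frac{1}{48}\right) = - \frac{p}{48}$)
$b = - \frac{18761}{48}$ ($b = -389 - \left(- \frac{1}{48}\right) \left(-89\right) = -389 - \frac{89}{48} = - \frac{18761}{48} \approx -390.85$)
$\left(21611 + b\right) + 25661 = \left(21611 - \frac{18761}{48}\right) + 25661 = \frac{1018567}{48} + 25661 = \frac{2250295}{48}$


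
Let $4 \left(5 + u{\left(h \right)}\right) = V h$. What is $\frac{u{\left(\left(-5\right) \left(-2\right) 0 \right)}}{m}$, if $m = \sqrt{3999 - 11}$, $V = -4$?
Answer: $- \frac{5 \sqrt{997}}{1994} \approx -0.079176$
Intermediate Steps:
$m = 2 \sqrt{997}$ ($m = \sqrt{3988} = 2 \sqrt{997} \approx 63.151$)
$u{\left(h \right)} = -5 - h$ ($u{\left(h \right)} = -5 + \frac{\left(-4\right) h}{4} = -5 - h$)
$\frac{u{\left(\left(-5\right) \left(-2\right) 0 \right)}}{m} = \frac{-5 - \left(-5\right) \left(-2\right) 0}{2 \sqrt{997}} = \left(-5 - 10 \cdot 0\right) \frac{\sqrt{997}}{1994} = \left(-5 - 0\right) \frac{\sqrt{997}}{1994} = \left(-5 + 0\right) \frac{\sqrt{997}}{1994} = - 5 \frac{\sqrt{997}}{1994} = - \frac{5 \sqrt{997}}{1994}$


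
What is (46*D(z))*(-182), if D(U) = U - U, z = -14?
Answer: 0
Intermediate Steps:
D(U) = 0
(46*D(z))*(-182) = (46*0)*(-182) = 0*(-182) = 0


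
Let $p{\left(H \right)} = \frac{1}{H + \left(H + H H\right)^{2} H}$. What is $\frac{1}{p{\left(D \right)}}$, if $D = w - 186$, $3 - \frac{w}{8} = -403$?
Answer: $269345393691434894$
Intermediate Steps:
$w = 3248$ ($w = 24 - -3224 = 24 + 3224 = 3248$)
$D = 3062$ ($D = 3248 - 186 = 3062$)
$p{\left(H \right)} = \frac{1}{H + H \left(H + H^{2}\right)^{2}}$ ($p{\left(H \right)} = \frac{1}{H + \left(H + H^{2}\right)^{2} H} = \frac{1}{H + H \left(H + H^{2}\right)^{2}}$)
$\frac{1}{p{\left(D \right)}} = \frac{1}{\frac{1}{3062 + 3062^{3} \left(1 + 3062\right)^{2}}} = \frac{1}{\frac{1}{3062 + 28708834328 \cdot 3063^{2}}} = \frac{1}{\frac{1}{3062 + 28708834328 \cdot 9381969}} = \frac{1}{\frac{1}{3062 + 269345393691431832}} = \frac{1}{\frac{1}{269345393691434894}} = 269345393691434894$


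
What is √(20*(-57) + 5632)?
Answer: 2*√1123 ≈ 67.022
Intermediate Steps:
√(20*(-57) + 5632) = √(-1140 + 5632) = √4492 = 2*√1123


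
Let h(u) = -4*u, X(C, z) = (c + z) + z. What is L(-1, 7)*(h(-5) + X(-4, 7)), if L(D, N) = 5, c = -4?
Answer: 150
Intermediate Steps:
X(C, z) = -4 + 2*z (X(C, z) = (-4 + z) + z = -4 + 2*z)
L(-1, 7)*(h(-5) + X(-4, 7)) = 5*(-4*(-5) + (-4 + 2*7)) = 5*(20 + (-4 + 14)) = 5*(20 + 10) = 5*30 = 150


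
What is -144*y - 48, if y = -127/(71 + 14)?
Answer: 14208/85 ≈ 167.15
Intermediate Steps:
y = -127/85 ≈ -1.4941
-144*y - 48 = -144*(-127/85) - 48 = 18288/85 - 48 = 14208/85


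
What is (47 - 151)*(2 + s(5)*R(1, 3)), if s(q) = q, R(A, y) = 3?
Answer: -1768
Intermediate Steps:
(47 - 151)*(2 + s(5)*R(1, 3)) = (47 - 151)*(2 + 5*3) = -104*(2 + 15) = -104*17 = -1768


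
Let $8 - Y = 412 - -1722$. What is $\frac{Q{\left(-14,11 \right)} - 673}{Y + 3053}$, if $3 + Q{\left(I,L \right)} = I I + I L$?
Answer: $- \frac{634}{927} \approx -0.68393$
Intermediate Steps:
$Q{\left(I,L \right)} = -3 + I^{2} + I L$ ($Q{\left(I,L \right)} = -3 + \left(I I + I L\right) = -3 + \left(I^{2} + I L\right) = -3 + I^{2} + I L$)
$Y = -2126$ ($Y = 8 - \left(412 - -1722\right) = 8 - \left(412 + 1722\right) = 8 - 2134 = -2126$)
$\frac{Q{\left(-14,11 \right)} - 673}{Y + 3053} = \frac{\left(-3 + \left(-14\right)^{2} - 154\right) - 673}{-2126 + 3053} = \frac{\left(-3 + 196 - 154\right) - 673}{927} = \left(39 - 673\right) \frac{1}{927} = \left(-634\right) \frac{1}{927} = - \frac{634}{927}$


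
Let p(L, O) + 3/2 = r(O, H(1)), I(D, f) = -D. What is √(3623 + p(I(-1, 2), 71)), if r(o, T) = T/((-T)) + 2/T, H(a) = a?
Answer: 3*√1610/2 ≈ 60.187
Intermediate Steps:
r(o, T) = -1 + 2/T (r(o, T) = T*(-1/T) + 2/T = -1 + 2/T)
p(L, O) = -½ (p(L, O) = -3/2 + (2 - 1*1)/1 = -3/2 + 1*(2 - 1) = -3/2 + 1*1 = -3/2 + 1 = -½)
√(3623 + p(I(-1, 2), 71)) = √(3623 - ½) = √(7245/2) = 3*√1610/2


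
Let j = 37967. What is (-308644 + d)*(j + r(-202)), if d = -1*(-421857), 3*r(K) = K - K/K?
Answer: 12872091674/3 ≈ 4.2907e+9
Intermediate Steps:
r(K) = -⅓ + K/3 (r(K) = (K - K/K)/3 = (K - 1*1)/3 = (K - 1)/3 = (-1 + K)/3 = -⅓ + K/3)
d = 421857
(-308644 + d)*(j + r(-202)) = (-308644 + 421857)*(37967 + (-⅓ + (⅓)*(-202))) = 113213*(37967 + (-⅓ - 202/3)) = 113213*(37967 - 203/3) = 113213*(113698/3) = 12872091674/3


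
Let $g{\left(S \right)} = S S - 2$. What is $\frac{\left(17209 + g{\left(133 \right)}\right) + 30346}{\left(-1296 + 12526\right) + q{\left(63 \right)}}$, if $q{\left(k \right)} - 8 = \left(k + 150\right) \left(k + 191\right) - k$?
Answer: $\frac{65242}{65277} \approx 0.99946$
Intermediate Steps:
$g{\left(S \right)} = -2 + S^{2}$ ($g{\left(S \right)} = S^{2} - 2 = -2 + S^{2}$)
$q{\left(k \right)} = 8 - k + \left(150 + k\right) \left(191 + k\right)$ ($q{\left(k \right)} = 8 - \left(k - \left(k + 150\right) \left(k + 191\right)\right) = 8 - \left(k - \left(150 + k\right) \left(191 + k\right)\right) = 8 - k + \left(150 + k\right) \left(191 + k\right)$)
$\frac{\left(17209 + g{\left(133 \right)}\right) + 30346}{\left(-1296 + 12526\right) + q{\left(63 \right)}} = \frac{\left(17209 - \left(2 - 133^{2}\right)\right) + 30346}{\left(-1296 + 12526\right) + \left(28658 + 63^{2} + 340 \cdot 63\right)} = \frac{\left(17209 + \left(-2 + 17689\right)\right) + 30346}{11230 + \left(28658 + 3969 + 21420\right)} = \frac{\left(17209 + 17687\right) + 30346}{11230 + 54047} = \frac{34896 + 30346}{65277} = 65242 \cdot \frac{1}{65277} = \frac{65242}{65277}$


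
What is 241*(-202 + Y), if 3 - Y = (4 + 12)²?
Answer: -109655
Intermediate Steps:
Y = -253 (Y = 3 - (4 + 12)² = 3 - 1*16² = 3 - 1*256 = 3 - 256 = -253)
241*(-202 + Y) = 241*(-202 - 253) = 241*(-455) = -109655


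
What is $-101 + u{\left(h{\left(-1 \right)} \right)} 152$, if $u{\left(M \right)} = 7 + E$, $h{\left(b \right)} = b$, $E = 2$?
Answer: $1267$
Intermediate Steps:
$u{\left(M \right)} = 9$ ($u{\left(M \right)} = 7 + 2 = 9$)
$-101 + u{\left(h{\left(-1 \right)} \right)} 152 = -101 + 9 \cdot 152 = -101 + 1368 = 1267$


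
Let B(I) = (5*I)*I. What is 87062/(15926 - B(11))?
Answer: 87062/15321 ≈ 5.6825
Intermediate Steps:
B(I) = 5*I²
87062/(15926 - B(11)) = 87062/(15926 - 5*11²) = 87062/(15926 - 5*121) = 87062/(15926 - 1*605) = 87062/(15926 - 605) = 87062/15321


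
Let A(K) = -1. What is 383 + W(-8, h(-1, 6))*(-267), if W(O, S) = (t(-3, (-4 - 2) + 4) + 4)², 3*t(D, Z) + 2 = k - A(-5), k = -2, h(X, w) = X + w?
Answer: -2020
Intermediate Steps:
t(D, Z) = -1 (t(D, Z) = -⅔ + (-2 - 1*(-1))/3 = -⅔ + (-2 + 1)/3 = -⅔ + (⅓)*(-1) = -⅔ - ⅓ = -1)
W(O, S) = 9 (W(O, S) = (-1 + 4)² = 3² = 9)
383 + W(-8, h(-1, 6))*(-267) = 383 + 9*(-267) = 383 - 2403 = -2020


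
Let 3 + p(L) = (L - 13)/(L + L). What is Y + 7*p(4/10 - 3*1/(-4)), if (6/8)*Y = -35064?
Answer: -2153217/46 ≈ -46809.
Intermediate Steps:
p(L) = -3 + (-13 + L)/(2*L) (p(L) = -3 + (L - 13)/(L + L) = -3 + (-13 + L)/((2*L)) = -3 + (-13 + L)*(1/(2*L)) = -3 + (-13 + L)/(2*L))
Y = -46752 (Y = (4/3)*(-35064) = -46752)
Y + 7*p(4/10 - 3*1/(-4)) = -46752 + 7*((-13 - 5*(4/10 - 3*1/(-4)))/(2*(4/10 - 3*1/(-4)))) = -46752 + 7*((-13 - 5*(4*(1/10) - 3*(-1/4)))/(2*(4*(1/10) - 3*(-1/4)))) = -46752 + 7*((-13 - 5*(2/5 + 3/4))/(2*(2/5 + 3/4))) = -46752 + 7*((-13 - 5*23/20)/(2*(23/20))) = -46752 + 7*((1/2)*(20/23)*(-13 - 23/4)) = -46752 + 7*((1/2)*(20/23)*(-75/4)) = -46752 + 7*(-375/46) = -46752 - 2625/46 = -2153217/46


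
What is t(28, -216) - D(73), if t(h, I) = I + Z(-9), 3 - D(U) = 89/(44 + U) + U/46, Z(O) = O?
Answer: -1214461/5382 ≈ -225.65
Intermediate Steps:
D(U) = 3 - 89/(44 + U) - U/46 (D(U) = 3 - (89/(44 + U) + U/46) = 3 + (-89/(44 + U) - U/46) = 3 - 89/(44 + U) - U/46)
t(h, I) = -9 + I (t(h, I) = I - 9 = -9 + I)
t(28, -216) - D(73) = (-9 - 216) - (1978 - 1*73² + 94*73)/(46*(44 + 73)) = -225 - (1978 - 1*5329 + 6862)/(46*117) = -225 - (1978 - 5329 + 6862)/(46*117) = -225 - 3511/(46*117) = -225 - 1*3511/5382 = -225 - 3511/5382 = -1214461/5382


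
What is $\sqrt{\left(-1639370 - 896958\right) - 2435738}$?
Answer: $i \sqrt{4972066} \approx 2229.8 i$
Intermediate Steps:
$\sqrt{\left(-1639370 - 896958\right) - 2435738} = \sqrt{-2536328 - 2435738} = \sqrt{-4972066} = i \sqrt{4972066}$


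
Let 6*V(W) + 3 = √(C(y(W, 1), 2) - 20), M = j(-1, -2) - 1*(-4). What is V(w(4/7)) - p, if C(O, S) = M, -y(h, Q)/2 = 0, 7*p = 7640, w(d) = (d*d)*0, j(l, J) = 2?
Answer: -15287/14 + I*√14/6 ≈ -1091.9 + 0.62361*I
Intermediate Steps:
w(d) = 0 (w(d) = d²*0 = 0)
M = 6 (M = 2 - 1*(-4) = 2 + 4 = 6)
p = 7640/7 (p = (⅐)*7640 = 7640/7 ≈ 1091.4)
y(h, Q) = 0 (y(h, Q) = -2*0 = 0)
C(O, S) = 6
V(W) = -½ + I*√14/6 (V(W) = -½ + √(6 - 20)/6 = -½ + √(-14)/6 = -½ + (I*√14)/6 = -½ + I*√14/6)
V(w(4/7)) - p = (-½ + I*√14/6) - 1*7640/7 = (-½ + I*√14/6) - 7640/7 = -15287/14 + I*√14/6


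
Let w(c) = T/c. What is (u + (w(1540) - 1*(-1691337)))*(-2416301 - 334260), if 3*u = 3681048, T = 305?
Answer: -224759037742035/28 ≈ -8.0271e+12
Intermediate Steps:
u = 1227016 (u = (⅓)*3681048 = 1227016)
w(c) = 305/c
(u + (w(1540) - 1*(-1691337)))*(-2416301 - 334260) = (1227016 + (305/1540 - 1*(-1691337)))*(-2416301 - 334260) = (1227016 + (305*(1/1540) + 1691337))*(-2750561) = (1227016 + (61/308 + 1691337))*(-2750561) = (1227016 + 520931857/308)*(-2750561) = (898852785/308)*(-2750561) = -224759037742035/28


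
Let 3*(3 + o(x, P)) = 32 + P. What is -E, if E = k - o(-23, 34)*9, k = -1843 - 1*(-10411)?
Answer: -8397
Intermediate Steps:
o(x, P) = 23/3 + P/3 (o(x, P) = -3 + (32 + P)/3 = -3 + (32/3 + P/3) = 23/3 + P/3)
k = 8568 (k = -1843 + 10411 = 8568)
E = 8397 (E = 8568 - (23/3 + (1/3)*34)*9 = 8568 - (23/3 + 34/3)*9 = 8568 - 19*9 = 8568 - 1*171 = 8568 - 171 = 8397)
-E = -1*8397 = -8397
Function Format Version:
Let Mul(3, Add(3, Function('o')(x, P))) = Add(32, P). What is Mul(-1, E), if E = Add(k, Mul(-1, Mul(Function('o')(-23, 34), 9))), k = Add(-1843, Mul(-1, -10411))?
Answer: -8397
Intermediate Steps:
Function('o')(x, P) = Add(Rational(23, 3), Mul(Rational(1, 3), P)) (Function('o')(x, P) = Add(-3, Mul(Rational(1, 3), Add(32, P))) = Add(-3, Add(Rational(32, 3), Mul(Rational(1, 3), P))) = Add(Rational(23, 3), Mul(Rational(1, 3), P)))
k = 8568 (k = Add(-1843, 10411) = 8568)
E = 8397 (E = Add(8568, Mul(-1, Mul(Add(Rational(23, 3), Mul(Rational(1, 3), 34)), 9))) = Add(8568, Mul(-1, Mul(Add(Rational(23, 3), Rational(34, 3)), 9))) = Add(8568, Mul(-1, Mul(19, 9))) = Add(8568, Mul(-1, 171)) = Add(8568, -171) = 8397)
Mul(-1, E) = Mul(-1, 8397) = -8397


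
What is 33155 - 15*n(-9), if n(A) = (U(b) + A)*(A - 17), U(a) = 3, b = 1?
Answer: 30815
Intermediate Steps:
n(A) = (-17 + A)*(3 + A) (n(A) = (3 + A)*(A - 17) = (3 + A)*(-17 + A) = (-17 + A)*(3 + A))
33155 - 15*n(-9) = 33155 - 15*(-51 + (-9)² - 14*(-9)) = 33155 - 15*(-51 + 81 + 126) = 33155 - 15*156 = 33155 - 2340 = 30815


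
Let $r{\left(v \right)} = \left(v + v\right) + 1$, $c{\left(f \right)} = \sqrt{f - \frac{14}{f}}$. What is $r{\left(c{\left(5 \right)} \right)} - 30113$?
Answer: $-30112 + \frac{2 \sqrt{55}}{5} \approx -30109.0$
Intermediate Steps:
$r{\left(v \right)} = 1 + 2 v$ ($r{\left(v \right)} = 2 v + 1 = 1 + 2 v$)
$r{\left(c{\left(5 \right)} \right)} - 30113 = \left(1 + 2 \sqrt{5 - \frac{14}{5}}\right) - 30113 = \left(1 + 2 \sqrt{\frac{11}{5}}\right) - 30113 = \left(1 + 2 \frac{\sqrt{55}}{5}\right) - 30113 = \left(1 + \frac{2 \sqrt{55}}{5}\right) - 30113 = -30112 + \frac{2 \sqrt{55}}{5}$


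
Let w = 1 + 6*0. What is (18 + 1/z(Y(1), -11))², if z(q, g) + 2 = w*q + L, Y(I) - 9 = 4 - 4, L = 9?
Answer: 83521/256 ≈ 326.25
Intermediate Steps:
w = 1 (w = 1 + 0 = 1)
Y(I) = 9 (Y(I) = 9 + (4 - 4) = 9 + 0 = 9)
z(q, g) = 7 + q (z(q, g) = -2 + (1*q + 9) = -2 + (q + 9) = -2 + (9 + q) = 7 + q)
(18 + 1/z(Y(1), -11))² = (18 + 1/(7 + 9))² = (18 + 1/16)² = (289/16)² = 83521/256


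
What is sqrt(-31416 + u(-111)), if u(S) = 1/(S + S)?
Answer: I*sqrt(1548306366)/222 ≈ 177.25*I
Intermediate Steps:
u(S) = 1/(2*S)
sqrt(-31416 + u(-111)) = sqrt(-31416 + (1/2)/(-111)) = sqrt(-31416 + (1/2)*(-1/111)) = sqrt(-31416 - 1/222) = sqrt(-6974353/222) = I*sqrt(1548306366)/222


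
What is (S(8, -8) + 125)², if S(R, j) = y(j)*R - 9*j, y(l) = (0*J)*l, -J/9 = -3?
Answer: 38809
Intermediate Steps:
J = 27 (J = -9*(-3) = 27)
y(l) = 0 (y(l) = (0*27)*l = 0*l = 0)
S(R, j) = -9*j (S(R, j) = 0*R - 9*j = 0 - 9*j = -9*j)
(S(8, -8) + 125)² = (-9*(-8) + 125)² = (72 + 125)² = 197² = 38809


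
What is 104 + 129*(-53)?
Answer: -6733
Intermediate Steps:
104 + 129*(-53) = 104 - 6837 = -6733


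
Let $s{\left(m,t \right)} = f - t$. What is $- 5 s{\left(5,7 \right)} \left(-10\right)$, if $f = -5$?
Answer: $-600$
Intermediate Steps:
$s{\left(m,t \right)} = -5 - t$
$- 5 s{\left(5,7 \right)} \left(-10\right) = - 5 \left(-5 - 7\right) \left(-10\right) = \left(-5\right) \left(-12\right) \left(-10\right) = 60 \left(-10\right) = -600$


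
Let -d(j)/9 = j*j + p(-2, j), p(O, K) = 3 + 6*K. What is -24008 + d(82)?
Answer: -88979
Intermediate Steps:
d(j) = -27 - 54*j - 9*j**2 (d(j) = -9*(j*j + (3 + 6*j)) = -9*(j**2 + (3 + 6*j)) = -9*(3 + j**2 + 6*j) = -27 - 54*j - 9*j**2)
-24008 + d(82) = -24008 + (-27 - 54*82 - 9*82**2) = -24008 + (-27 - 4428 - 9*6724) = -24008 + (-27 - 4428 - 60516) = -24008 - 64971 = -88979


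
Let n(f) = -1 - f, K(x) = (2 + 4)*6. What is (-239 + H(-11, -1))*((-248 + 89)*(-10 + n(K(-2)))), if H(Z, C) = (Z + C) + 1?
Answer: -1868250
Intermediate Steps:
H(Z, C) = 1 + C + Z (H(Z, C) = (C + Z) + 1 = 1 + C + Z)
K(x) = 36 (K(x) = 6*6 = 36)
(-239 + H(-11, -1))*((-248 + 89)*(-10 + n(K(-2)))) = (-239 + (1 - 1 - 11))*((-248 + 89)*(-10 + (-1 - 1*36))) = (-239 - 11)*(-159*(-10 + (-1 - 36))) = -(-39750)*(-10 - 37) = -(-39750)*(-47) = -250*7473 = -1868250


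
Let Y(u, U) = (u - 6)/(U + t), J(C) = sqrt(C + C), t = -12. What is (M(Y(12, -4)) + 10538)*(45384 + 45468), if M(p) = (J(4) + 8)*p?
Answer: 957125820 - 68139*sqrt(2) ≈ 9.5703e+8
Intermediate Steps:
J(C) = sqrt(2)*sqrt(C) (J(C) = sqrt(2*C) = sqrt(2)*sqrt(C))
Y(u, U) = (-6 + u)/(-12 + U) (Y(u, U) = (u - 6)/(U - 12) = (-6 + u)/(-12 + U))
M(p) = p*(8 + 2*sqrt(2)) (M(p) = (sqrt(2)*sqrt(4) + 8)*p = (sqrt(2)*2 + 8)*p = (2*sqrt(2) + 8)*p = (8 + 2*sqrt(2))*p = p*(8 + 2*sqrt(2)))
(M(Y(12, -4)) + 10538)*(45384 + 45468) = (2*((-6 + 12)/(-12 - 4))*(4 + sqrt(2)) + 10538)*(45384 + 45468) = (2*(6/(-16))*(4 + sqrt(2)) + 10538)*90852 = (2*(-1/16*6)*(4 + sqrt(2)) + 10538)*90852 = (2*(-3/8)*(4 + sqrt(2)) + 10538)*90852 = ((-3 - 3*sqrt(2)/4) + 10538)*90852 = (10535 - 3*sqrt(2)/4)*90852 = 957125820 - 68139*sqrt(2)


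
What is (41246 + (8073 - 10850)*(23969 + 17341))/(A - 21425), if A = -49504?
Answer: 114676624/70929 ≈ 1616.8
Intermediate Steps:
(41246 + (8073 - 10850)*(23969 + 17341))/(A - 21425) = (41246 + (8073 - 10850)*(23969 + 17341))/(-49504 - 21425) = (41246 - 2777*41310)/(-70929) = (41246 - 114717870)*(-1/70929) = -114676624*(-1/70929) = 114676624/70929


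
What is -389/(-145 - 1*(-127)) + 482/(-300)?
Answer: 4501/225 ≈ 20.004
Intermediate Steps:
-389/(-145 - 1*(-127)) + 482/(-300) = -389/(-145 + 127) + 482*(-1/300) = -389/(-18) - 241/150 = -389*(-1/18) - 241/150 = 389/18 - 241/150 = 4501/225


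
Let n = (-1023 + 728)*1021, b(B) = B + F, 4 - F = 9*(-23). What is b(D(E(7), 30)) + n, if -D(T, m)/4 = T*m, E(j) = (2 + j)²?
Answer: -310704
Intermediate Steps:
F = 211 (F = 4 - 9*(-23) = 4 - 1*(-207) = 4 + 207 = 211)
D(T, m) = -4*T*m
b(B) = 211 + B (b(B) = B + 211 = 211 + B)
n = -301195 (n = -295*1021 = -301195)
b(D(E(7), 30)) + n = (211 - 4*(2 + 7)²*30) - 301195 = (211 - 4*9²*30) - 301195 = (211 - 4*81*30) - 301195 = (211 - 9720) - 301195 = -9509 - 301195 = -310704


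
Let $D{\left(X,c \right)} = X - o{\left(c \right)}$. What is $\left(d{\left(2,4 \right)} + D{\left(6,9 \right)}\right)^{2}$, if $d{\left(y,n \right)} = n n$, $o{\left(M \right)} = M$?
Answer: $169$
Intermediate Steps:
$D{\left(X,c \right)} = X - c$
$d{\left(y,n \right)} = n^{2}$
$\left(d{\left(2,4 \right)} + D{\left(6,9 \right)}\right)^{2} = \left(4^{2} + \left(6 - 9\right)\right)^{2} = \left(16 + \left(6 - 9\right)\right)^{2} = \left(16 - 3\right)^{2} = 13^{2} = 169$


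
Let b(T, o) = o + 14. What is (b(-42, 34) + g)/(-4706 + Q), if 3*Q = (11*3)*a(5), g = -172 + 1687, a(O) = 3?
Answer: -1563/4673 ≈ -0.33447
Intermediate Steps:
b(T, o) = 14 + o
g = 1515
Q = 33 (Q = ((11*3)*3)/3 = (33*3)/3 = (1/3)*99 = 33)
(b(-42, 34) + g)/(-4706 + Q) = ((14 + 34) + 1515)/(-4706 + 33) = (48 + 1515)/(-4673) = 1563*(-1/4673) = -1563/4673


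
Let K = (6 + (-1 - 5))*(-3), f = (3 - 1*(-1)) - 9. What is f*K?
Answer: 0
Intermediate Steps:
f = -5 (f = (3 + 1) - 9 = 4 - 9 = -5)
K = 0 (K = (6 - 6)*(-3) = 0*(-3) = 0)
f*K = -5*0 = 0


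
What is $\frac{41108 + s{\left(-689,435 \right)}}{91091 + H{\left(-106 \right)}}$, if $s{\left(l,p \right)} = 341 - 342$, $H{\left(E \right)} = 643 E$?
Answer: $\frac{41107}{22933} \approx 1.7925$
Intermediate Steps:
$s{\left(l,p \right)} = -1$ ($s{\left(l,p \right)} = 341 - 342 = -1$)
$\frac{41108 + s{\left(-689,435 \right)}}{91091 + H{\left(-106 \right)}} = \frac{41108 - 1}{91091 + 643 \left(-106\right)} = \frac{41107}{91091 - 68158} = \frac{41107}{22933}$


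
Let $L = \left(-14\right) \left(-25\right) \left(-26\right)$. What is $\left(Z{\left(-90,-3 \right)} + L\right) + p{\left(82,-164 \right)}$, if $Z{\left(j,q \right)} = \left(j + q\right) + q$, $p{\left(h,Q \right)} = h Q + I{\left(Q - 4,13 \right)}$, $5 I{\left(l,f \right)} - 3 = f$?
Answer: $- \frac{113204}{5} \approx -22641.0$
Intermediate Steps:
$I{\left(l,f \right)} = \frac{3}{5} + \frac{f}{5}$
$p{\left(h,Q \right)} = \frac{16}{5} + Q h$ ($p{\left(h,Q \right)} = h Q + \left(\frac{3}{5} + \frac{1}{5} \cdot 13\right) = Q h + \left(\frac{3}{5} + \frac{13}{5}\right) = Q h + \frac{16}{5} = \frac{16}{5} + Q h$)
$L = -9100$ ($L = 350 \left(-26\right) = -9100$)
$Z{\left(j,q \right)} = j + 2 q$
$\left(Z{\left(-90,-3 \right)} + L\right) + p{\left(82,-164 \right)} = \left(\left(-90 + 2 \left(-3\right)\right) - 9100\right) + \left(\frac{16}{5} - 13448\right) = \left(\left(-90 - 6\right) - 9100\right) + \left(\frac{16}{5} - 13448\right) = \left(-96 - 9100\right) - \frac{67224}{5} = -9196 - \frac{67224}{5} = - \frac{113204}{5}$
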